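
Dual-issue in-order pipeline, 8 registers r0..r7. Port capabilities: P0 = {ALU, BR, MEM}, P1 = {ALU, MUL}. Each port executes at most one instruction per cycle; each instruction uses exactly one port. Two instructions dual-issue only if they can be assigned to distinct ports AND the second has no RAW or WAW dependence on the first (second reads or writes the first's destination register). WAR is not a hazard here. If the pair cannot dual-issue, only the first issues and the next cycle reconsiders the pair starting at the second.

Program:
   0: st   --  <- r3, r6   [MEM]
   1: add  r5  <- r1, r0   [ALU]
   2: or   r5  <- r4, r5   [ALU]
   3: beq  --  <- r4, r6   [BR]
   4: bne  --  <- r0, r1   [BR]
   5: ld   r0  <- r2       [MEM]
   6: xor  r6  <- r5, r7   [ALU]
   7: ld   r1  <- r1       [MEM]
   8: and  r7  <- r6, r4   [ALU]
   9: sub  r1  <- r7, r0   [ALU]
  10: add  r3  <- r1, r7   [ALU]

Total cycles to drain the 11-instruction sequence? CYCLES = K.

CYCLES = 7

t=0 i0/i1:st.MEM/add.ALU ; pair
t=1 i2/i3:or.ALU/beq.BR ; pair
t=2 i4:bne.BR ; no-port BR/MEM
t=3 i5/i6:ld.MEM/xor.ALU ; pair
t=4 i7/i8:ld.MEM/and.ALU ; pair
t=5 i9:sub.ALU ; RAW r1
t=6 i10:add.ALU ; tail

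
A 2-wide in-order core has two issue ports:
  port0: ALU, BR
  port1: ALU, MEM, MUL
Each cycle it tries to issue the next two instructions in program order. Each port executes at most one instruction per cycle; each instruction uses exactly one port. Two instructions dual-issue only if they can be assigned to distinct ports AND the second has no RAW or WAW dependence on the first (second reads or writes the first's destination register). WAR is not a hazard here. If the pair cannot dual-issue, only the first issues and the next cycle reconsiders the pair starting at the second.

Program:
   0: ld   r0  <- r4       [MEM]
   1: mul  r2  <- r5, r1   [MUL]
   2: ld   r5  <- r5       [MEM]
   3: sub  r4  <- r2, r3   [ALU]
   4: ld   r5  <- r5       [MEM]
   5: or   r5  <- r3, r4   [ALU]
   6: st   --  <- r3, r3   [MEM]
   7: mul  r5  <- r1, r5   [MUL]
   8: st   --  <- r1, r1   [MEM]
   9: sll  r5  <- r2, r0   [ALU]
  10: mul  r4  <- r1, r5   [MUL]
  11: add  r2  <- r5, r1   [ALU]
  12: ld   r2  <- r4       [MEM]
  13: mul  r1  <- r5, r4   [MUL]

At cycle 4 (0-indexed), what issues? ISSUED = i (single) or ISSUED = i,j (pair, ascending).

ISSUED = 5,6

t=0 i0:ld ; no-port MEM/MUL
t=1 i1:mul ; no-port MUL/MEM
t=2 i2/i3:ld+sub ; dual
t=3 i4:ld ; WAW r5
t=4 i5/i6:or+st ; dual
t=5 i7:mul ; no-port MUL/MEM
t=6 i8/i9:st+sll ; dual
t=7 i10/i11:mul+add ; dual
t=8 i12:ld ; no-port MEM/MUL
t=9 i13:mul ; tail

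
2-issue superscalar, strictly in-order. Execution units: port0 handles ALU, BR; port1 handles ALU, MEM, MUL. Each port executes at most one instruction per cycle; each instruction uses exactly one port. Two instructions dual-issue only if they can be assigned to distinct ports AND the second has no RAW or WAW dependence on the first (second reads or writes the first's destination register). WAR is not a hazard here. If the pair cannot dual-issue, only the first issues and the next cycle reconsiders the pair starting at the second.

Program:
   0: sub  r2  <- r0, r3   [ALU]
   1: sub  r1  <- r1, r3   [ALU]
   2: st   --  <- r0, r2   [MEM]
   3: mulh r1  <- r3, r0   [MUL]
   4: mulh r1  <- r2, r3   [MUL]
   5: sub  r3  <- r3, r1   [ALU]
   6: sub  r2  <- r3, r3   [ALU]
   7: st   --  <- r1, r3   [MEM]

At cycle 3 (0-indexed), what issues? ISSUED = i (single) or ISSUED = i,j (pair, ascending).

ISSUED = 4

#0 head=0: sub+sub i0&i1 pair
#1 head=2: st i2 no-port MEM/MUL
#2 head=3: mulh i3 no-port MUL/MUL
#3 head=4: mulh i4 RAW r1
#4 head=5: sub i5 RAW r3
#5 head=6: sub+st i6&i7 pair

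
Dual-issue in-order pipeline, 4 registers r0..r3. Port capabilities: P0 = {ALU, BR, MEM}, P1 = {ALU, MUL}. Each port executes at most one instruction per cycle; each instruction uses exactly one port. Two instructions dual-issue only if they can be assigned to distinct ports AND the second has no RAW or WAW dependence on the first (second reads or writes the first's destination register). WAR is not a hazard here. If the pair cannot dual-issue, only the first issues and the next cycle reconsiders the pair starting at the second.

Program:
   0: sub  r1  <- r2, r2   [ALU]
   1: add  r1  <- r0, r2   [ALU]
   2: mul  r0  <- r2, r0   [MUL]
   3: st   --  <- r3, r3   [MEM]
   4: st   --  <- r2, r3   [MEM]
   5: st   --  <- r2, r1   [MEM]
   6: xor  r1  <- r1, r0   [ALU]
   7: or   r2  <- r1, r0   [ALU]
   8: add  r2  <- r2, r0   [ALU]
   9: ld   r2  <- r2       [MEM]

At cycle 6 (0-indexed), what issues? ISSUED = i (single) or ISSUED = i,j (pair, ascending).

ISSUED = 8

0. sub @i0  | WAW r1
1. add/mul @i1,i2  | 2-wide
2. st @i3  | no-port MEM/MEM
3. st @i4  | no-port MEM/MEM
4. st/xor @i5,i6  | 2-wide
5. or @i7  | RAW+WAW r2
6. add @i8  | RAW+WAW r2
7. ld @i9  | tail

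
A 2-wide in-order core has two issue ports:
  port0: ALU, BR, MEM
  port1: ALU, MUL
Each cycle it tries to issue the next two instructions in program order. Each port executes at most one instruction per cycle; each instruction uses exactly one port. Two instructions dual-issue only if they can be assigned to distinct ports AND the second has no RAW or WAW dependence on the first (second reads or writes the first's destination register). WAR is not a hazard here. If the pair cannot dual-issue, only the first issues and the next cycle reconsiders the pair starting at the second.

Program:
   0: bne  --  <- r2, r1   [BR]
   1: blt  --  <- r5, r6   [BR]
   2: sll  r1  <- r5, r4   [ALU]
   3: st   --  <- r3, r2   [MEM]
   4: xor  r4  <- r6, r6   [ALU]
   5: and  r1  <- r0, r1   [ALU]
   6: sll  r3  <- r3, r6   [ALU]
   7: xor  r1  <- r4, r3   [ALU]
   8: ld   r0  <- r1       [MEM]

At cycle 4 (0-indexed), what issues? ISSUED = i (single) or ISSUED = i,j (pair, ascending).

ISSUED = 7

  cy0 -> i0 (bne.BR) no-port BR/BR
  cy1 -> i1,i2 (blt.BR+sll.ALU) 2-wide
  cy2 -> i3,i4 (st.MEM+xor.ALU) 2-wide
  cy3 -> i5,i6 (and.ALU+sll.ALU) 2-wide
  cy4 -> i7 (xor.ALU) RAW r1
  cy5 -> i8 (ld.MEM) tail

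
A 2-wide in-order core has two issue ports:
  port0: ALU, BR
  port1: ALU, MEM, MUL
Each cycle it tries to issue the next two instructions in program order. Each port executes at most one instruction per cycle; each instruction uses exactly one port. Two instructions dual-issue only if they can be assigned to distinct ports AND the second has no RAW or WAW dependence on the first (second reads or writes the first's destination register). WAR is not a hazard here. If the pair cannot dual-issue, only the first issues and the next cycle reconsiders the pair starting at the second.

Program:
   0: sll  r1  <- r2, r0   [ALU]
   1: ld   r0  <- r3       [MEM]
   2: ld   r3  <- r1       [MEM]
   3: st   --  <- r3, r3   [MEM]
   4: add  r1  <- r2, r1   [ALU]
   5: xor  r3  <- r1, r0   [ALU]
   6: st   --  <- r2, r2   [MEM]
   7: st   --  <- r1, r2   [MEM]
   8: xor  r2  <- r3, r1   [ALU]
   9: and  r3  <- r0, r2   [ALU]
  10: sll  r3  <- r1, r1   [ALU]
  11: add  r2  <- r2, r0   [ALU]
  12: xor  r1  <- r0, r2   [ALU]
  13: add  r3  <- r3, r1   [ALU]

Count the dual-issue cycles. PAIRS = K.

#0 head=0: sll ld i0+i1 pair
#1 head=2: ld i2 no-port MEM/MEM
#2 head=3: st add i3+i4 pair
#3 head=5: xor st i5+i6 pair
#4 head=7: st xor i7+i8 pair
#5 head=9: and i9 WAW r3
#6 head=10: sll add i10+i11 pair
#7 head=12: xor i12 RAW r1
#8 head=13: add i13 tail

PAIRS = 5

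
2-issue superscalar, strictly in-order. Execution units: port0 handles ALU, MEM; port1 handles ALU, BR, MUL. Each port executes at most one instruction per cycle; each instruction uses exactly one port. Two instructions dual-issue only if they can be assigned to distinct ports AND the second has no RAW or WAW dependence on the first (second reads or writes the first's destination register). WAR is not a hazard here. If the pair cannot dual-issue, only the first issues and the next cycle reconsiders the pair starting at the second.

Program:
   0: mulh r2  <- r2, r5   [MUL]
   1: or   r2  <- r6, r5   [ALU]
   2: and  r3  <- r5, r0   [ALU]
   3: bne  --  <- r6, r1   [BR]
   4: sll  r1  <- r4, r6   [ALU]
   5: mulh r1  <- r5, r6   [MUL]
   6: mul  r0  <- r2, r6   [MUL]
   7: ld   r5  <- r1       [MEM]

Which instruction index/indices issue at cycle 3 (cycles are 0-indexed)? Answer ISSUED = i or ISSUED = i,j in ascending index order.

c0: i0 mulh.MUL  WAW r2
c1: i1+i2 or.ALU;and.ALU  pair
c2: i3+i4 bne.BR;sll.ALU  pair
c3: i5 mulh.MUL  no-port MUL/MUL
c4: i6+i7 mul.MUL;ld.MEM  pair

ISSUED = 5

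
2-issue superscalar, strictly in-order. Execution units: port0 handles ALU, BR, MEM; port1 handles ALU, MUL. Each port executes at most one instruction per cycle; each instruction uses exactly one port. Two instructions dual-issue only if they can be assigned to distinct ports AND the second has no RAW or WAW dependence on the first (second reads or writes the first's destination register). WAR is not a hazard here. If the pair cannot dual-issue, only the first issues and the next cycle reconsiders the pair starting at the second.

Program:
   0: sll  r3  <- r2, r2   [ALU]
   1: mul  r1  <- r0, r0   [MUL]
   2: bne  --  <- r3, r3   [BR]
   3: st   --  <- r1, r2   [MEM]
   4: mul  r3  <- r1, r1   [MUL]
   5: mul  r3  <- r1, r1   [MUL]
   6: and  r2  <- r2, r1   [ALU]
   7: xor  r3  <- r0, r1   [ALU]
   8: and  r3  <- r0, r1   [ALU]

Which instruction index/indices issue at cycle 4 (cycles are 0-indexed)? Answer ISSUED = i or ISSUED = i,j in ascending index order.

ISSUED = 7

#0 head=0: sll.ALU mul.MUL i0+i1 dual
#1 head=2: bne.BR i2 no-port BR/MEM
#2 head=3: st.MEM mul.MUL i3+i4 dual
#3 head=5: mul.MUL and.ALU i5+i6 dual
#4 head=7: xor.ALU i7 WAW r3
#5 head=8: and.ALU i8 tail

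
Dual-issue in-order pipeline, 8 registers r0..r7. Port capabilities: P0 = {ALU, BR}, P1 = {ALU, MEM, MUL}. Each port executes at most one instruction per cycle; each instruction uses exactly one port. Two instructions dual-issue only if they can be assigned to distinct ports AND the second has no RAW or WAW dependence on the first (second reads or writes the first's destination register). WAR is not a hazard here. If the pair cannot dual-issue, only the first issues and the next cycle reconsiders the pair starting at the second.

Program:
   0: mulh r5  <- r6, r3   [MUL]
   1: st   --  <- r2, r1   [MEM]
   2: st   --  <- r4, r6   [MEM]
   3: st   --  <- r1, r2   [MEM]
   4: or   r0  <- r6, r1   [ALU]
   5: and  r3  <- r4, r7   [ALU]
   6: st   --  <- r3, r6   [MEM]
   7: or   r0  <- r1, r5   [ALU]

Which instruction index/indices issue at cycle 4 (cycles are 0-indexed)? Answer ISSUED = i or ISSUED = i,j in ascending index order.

  cy0 -> i0 (mulh.MUL) no-port MUL/MEM
  cy1 -> i1 (st.MEM) no-port MEM/MEM
  cy2 -> i2 (st.MEM) no-port MEM/MEM
  cy3 -> i3+i4 (st.MEM/or.ALU) dual
  cy4 -> i5 (and.ALU) RAW r3
  cy5 -> i6+i7 (st.MEM/or.ALU) dual

ISSUED = 5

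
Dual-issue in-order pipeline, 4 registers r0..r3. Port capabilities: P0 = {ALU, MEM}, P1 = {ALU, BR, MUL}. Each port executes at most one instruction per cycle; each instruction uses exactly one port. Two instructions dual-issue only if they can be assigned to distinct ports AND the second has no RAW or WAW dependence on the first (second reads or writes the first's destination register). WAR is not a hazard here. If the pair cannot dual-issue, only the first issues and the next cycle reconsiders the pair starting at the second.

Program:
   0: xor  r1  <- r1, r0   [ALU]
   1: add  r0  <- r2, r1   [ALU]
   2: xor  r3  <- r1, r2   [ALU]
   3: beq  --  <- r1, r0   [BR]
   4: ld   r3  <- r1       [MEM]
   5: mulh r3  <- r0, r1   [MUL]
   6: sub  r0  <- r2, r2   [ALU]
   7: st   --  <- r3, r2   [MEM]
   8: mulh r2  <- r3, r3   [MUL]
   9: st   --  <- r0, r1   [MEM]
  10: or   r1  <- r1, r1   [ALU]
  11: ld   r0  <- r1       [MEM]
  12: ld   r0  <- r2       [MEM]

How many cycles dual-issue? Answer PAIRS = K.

[0] i0  xor.ALU  -- RAW r1
[1] i1+i2  add.ALU xor.ALU  -- pair
[2] i3+i4  beq.BR ld.MEM  -- pair
[3] i5+i6  mulh.MUL sub.ALU  -- pair
[4] i7+i8  st.MEM mulh.MUL  -- pair
[5] i9+i10  st.MEM or.ALU  -- pair
[6] i11  ld.MEM  -- no-port MEM/MEM
[7] i12  ld.MEM  -- tail

PAIRS = 5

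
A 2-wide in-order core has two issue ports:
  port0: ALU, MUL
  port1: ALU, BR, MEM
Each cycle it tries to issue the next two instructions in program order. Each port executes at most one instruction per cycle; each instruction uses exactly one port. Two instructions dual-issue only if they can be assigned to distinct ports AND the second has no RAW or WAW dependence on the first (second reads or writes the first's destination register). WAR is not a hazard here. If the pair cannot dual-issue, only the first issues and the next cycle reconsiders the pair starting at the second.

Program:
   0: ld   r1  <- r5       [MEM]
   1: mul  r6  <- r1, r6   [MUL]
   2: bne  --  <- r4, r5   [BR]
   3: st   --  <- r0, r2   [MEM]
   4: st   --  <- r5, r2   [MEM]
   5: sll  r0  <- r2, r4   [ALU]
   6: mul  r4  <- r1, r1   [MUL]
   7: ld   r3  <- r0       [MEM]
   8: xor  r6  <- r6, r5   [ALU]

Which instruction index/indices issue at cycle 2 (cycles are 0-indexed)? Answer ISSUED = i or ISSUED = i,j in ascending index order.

ISSUED = 3

[0] i0  ld  -- RAW r1
[1] i1+i2  mul/bne  -- pair
[2] i3  st  -- no-port MEM/MEM
[3] i4+i5  st/sll  -- pair
[4] i6+i7  mul/ld  -- pair
[5] i8  xor  -- tail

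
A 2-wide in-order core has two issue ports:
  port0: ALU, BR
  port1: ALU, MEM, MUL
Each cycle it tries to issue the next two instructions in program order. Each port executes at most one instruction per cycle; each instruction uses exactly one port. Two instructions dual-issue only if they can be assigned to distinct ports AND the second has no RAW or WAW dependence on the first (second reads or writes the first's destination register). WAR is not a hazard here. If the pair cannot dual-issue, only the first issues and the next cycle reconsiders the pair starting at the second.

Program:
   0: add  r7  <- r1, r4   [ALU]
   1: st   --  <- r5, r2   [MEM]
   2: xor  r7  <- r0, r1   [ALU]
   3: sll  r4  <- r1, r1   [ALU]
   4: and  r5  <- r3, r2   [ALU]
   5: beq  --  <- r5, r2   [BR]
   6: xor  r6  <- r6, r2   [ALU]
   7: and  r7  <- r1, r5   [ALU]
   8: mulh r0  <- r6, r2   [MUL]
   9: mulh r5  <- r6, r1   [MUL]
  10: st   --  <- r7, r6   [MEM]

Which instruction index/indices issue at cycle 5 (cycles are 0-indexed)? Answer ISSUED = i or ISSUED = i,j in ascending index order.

ISSUED = 9

  cy0 -> i0+i1 (add.ALU st.MEM) 2-wide
  cy1 -> i2+i3 (xor.ALU sll.ALU) 2-wide
  cy2 -> i4 (and.ALU) RAW r5
  cy3 -> i5+i6 (beq.BR xor.ALU) 2-wide
  cy4 -> i7+i8 (and.ALU mulh.MUL) 2-wide
  cy5 -> i9 (mulh.MUL) no-port MUL/MEM
  cy6 -> i10 (st.MEM) tail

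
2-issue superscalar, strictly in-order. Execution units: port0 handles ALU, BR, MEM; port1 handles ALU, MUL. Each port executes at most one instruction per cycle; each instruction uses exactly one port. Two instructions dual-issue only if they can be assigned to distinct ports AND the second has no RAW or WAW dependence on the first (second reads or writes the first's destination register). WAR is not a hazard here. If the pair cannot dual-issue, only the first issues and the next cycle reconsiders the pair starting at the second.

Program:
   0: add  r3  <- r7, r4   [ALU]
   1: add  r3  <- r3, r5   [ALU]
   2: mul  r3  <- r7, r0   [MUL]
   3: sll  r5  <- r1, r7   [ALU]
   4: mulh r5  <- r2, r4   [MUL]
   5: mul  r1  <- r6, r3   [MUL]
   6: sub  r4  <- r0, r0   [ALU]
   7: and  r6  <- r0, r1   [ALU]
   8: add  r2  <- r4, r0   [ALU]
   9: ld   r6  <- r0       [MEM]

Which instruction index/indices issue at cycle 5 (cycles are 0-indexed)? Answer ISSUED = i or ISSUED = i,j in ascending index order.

t=0 i0:add.ALU ; RAW+WAW r3
t=1 i1:add.ALU ; WAW r3
t=2 i2/i3:mul.MUL;sll.ALU ; pair
t=3 i4:mulh.MUL ; no-port MUL/MUL
t=4 i5/i6:mul.MUL;sub.ALU ; pair
t=5 i7/i8:and.ALU;add.ALU ; pair
t=6 i9:ld.MEM ; tail

ISSUED = 7,8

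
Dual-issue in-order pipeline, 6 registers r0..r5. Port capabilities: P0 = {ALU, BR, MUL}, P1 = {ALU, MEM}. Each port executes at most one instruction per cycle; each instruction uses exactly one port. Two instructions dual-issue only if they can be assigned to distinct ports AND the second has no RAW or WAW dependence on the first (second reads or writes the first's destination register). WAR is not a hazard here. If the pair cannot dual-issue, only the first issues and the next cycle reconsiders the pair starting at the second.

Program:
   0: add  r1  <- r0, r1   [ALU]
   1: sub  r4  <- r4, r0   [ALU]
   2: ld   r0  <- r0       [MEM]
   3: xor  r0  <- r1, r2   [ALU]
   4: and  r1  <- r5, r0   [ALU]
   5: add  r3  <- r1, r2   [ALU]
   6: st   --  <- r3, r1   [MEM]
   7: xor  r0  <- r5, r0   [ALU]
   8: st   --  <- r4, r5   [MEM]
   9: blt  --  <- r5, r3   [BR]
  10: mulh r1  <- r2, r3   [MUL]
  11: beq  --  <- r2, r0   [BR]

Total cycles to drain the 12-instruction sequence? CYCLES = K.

CYCLES = 9

t=0 i0&i1:add.ALU;sub.ALU ; pair
t=1 i2:ld.MEM ; WAW r0
t=2 i3:xor.ALU ; RAW r0
t=3 i4:and.ALU ; RAW r1
t=4 i5:add.ALU ; RAW r3
t=5 i6&i7:st.MEM;xor.ALU ; pair
t=6 i8&i9:st.MEM;blt.BR ; pair
t=7 i10:mulh.MUL ; no-port MUL/BR
t=8 i11:beq.BR ; tail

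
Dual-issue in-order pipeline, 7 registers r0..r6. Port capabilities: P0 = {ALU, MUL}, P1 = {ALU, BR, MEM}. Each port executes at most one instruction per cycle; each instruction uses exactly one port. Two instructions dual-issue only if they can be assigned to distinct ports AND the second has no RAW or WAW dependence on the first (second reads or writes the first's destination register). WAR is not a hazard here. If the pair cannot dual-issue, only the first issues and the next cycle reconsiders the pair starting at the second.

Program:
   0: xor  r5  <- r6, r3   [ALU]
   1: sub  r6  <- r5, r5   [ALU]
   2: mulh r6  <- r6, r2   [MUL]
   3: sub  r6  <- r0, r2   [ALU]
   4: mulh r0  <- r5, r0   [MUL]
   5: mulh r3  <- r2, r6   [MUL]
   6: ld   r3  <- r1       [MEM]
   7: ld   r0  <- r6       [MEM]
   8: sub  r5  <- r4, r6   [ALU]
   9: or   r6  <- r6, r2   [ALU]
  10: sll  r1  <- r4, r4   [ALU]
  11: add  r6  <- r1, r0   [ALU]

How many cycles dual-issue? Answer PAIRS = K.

PAIRS = 3

t=0 i0:xor.ALU ; RAW r5
t=1 i1:sub.ALU ; RAW+WAW r6
t=2 i2:mulh.MUL ; WAW r6
t=3 i3/i4:sub.ALU mulh.MUL ; 2-wide
t=4 i5:mulh.MUL ; WAW r3
t=5 i6:ld.MEM ; no-port MEM/MEM
t=6 i7/i8:ld.MEM sub.ALU ; 2-wide
t=7 i9/i10:or.ALU sll.ALU ; 2-wide
t=8 i11:add.ALU ; tail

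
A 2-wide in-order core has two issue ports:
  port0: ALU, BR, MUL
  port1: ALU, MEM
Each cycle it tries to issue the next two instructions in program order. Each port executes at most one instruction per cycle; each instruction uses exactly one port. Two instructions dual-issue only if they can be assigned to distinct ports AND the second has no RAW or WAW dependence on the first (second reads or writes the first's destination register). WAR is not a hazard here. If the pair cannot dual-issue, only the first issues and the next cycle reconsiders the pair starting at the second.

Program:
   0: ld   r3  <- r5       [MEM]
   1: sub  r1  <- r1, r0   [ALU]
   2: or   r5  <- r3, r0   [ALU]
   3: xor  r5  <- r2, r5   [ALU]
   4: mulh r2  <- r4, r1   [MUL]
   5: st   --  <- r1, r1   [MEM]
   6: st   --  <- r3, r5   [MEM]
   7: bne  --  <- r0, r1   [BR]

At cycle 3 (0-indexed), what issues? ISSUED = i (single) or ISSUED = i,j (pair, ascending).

#0 head=0: ld.MEM;sub.ALU i0&i1 dual
#1 head=2: or.ALU i2 RAW+WAW r5
#2 head=3: xor.ALU;mulh.MUL i3&i4 dual
#3 head=5: st.MEM i5 no-port MEM/MEM
#4 head=6: st.MEM;bne.BR i6&i7 dual

ISSUED = 5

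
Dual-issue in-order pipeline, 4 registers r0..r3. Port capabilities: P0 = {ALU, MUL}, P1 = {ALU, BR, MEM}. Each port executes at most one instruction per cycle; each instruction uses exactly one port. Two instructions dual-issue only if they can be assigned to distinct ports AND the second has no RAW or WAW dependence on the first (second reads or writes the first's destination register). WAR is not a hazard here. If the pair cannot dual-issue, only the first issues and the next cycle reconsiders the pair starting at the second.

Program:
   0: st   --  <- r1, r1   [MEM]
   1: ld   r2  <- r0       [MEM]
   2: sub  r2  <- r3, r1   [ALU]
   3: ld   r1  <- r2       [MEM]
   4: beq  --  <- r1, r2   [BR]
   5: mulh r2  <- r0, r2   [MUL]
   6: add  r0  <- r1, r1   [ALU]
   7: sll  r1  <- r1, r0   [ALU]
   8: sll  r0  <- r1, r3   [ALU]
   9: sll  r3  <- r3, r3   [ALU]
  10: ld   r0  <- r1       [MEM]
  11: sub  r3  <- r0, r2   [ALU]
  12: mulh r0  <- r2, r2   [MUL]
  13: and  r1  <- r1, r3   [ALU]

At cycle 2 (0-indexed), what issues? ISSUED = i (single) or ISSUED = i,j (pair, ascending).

ISSUED = 2

t=0 i0:st ; no-port MEM/MEM
t=1 i1:ld ; WAW r2
t=2 i2:sub ; RAW r2
t=3 i3:ld ; no-port MEM/BR
t=4 i4,i5:beq mulh ; dual
t=5 i6:add ; RAW r0
t=6 i7:sll ; RAW r1
t=7 i8,i9:sll sll ; dual
t=8 i10:ld ; RAW r0
t=9 i11,i12:sub mulh ; dual
t=10 i13:and ; tail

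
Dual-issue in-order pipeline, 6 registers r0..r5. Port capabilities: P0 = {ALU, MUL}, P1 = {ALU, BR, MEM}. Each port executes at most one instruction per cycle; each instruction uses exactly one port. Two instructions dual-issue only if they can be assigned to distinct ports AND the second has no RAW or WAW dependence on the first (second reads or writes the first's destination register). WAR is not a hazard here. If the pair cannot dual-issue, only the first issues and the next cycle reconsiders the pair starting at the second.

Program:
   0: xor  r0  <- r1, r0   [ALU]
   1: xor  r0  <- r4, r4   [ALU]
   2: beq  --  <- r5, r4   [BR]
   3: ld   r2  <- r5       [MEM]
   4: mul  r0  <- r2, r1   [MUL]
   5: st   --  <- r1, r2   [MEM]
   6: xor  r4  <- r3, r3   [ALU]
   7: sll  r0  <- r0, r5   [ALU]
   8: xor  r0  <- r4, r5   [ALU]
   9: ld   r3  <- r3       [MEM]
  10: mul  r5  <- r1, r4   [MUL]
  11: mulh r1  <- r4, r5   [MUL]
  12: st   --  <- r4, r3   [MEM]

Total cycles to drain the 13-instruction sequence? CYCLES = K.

c0: i0 xor.ALU  WAW r0
c1: i1&i2 xor.ALU beq.BR  pair
c2: i3 ld.MEM  RAW r2
c3: i4&i5 mul.MUL st.MEM  pair
c4: i6&i7 xor.ALU sll.ALU  pair
c5: i8&i9 xor.ALU ld.MEM  pair
c6: i10 mul.MUL  no-port MUL/MUL
c7: i11&i12 mulh.MUL st.MEM  pair

CYCLES = 8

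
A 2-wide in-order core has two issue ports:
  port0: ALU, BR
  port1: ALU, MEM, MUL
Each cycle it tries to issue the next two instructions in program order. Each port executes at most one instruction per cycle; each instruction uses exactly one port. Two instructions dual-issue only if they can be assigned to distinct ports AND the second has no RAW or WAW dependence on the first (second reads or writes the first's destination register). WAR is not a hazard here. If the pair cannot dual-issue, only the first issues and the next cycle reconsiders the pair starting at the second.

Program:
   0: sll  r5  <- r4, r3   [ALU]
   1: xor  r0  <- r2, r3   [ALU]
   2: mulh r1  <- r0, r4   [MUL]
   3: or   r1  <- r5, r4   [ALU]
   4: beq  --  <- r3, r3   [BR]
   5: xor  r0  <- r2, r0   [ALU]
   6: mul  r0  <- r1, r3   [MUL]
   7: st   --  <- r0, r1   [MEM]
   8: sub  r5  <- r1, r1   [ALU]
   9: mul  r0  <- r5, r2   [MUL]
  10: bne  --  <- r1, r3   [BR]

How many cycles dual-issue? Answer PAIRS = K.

PAIRS = 4

t=0 i0+i1:sll xor ; dual
t=1 i2:mulh ; WAW r1
t=2 i3+i4:or beq ; dual
t=3 i5:xor ; WAW r0
t=4 i6:mul ; no-port MUL/MEM
t=5 i7+i8:st sub ; dual
t=6 i9+i10:mul bne ; dual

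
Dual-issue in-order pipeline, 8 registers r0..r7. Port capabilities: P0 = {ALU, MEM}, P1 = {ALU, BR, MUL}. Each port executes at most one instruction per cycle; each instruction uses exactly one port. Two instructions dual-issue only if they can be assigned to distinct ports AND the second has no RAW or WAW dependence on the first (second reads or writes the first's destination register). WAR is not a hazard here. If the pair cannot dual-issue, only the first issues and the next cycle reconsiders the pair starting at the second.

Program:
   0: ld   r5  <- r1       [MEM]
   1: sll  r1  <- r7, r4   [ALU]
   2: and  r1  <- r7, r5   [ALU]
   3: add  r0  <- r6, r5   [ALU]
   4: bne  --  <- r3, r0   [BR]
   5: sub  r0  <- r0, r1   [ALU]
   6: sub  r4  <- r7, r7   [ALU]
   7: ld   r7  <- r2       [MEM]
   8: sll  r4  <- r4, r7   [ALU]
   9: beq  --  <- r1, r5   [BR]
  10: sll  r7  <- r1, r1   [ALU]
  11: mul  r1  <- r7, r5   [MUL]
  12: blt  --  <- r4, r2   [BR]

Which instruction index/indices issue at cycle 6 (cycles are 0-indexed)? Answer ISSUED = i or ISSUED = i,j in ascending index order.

ISSUED = 11

  cy0 -> i0+i1 (ld/sll) pair
  cy1 -> i2+i3 (and/add) pair
  cy2 -> i4+i5 (bne/sub) pair
  cy3 -> i6+i7 (sub/ld) pair
  cy4 -> i8+i9 (sll/beq) pair
  cy5 -> i10 (sll) RAW r7
  cy6 -> i11 (mul) no-port MUL/BR
  cy7 -> i12 (blt) tail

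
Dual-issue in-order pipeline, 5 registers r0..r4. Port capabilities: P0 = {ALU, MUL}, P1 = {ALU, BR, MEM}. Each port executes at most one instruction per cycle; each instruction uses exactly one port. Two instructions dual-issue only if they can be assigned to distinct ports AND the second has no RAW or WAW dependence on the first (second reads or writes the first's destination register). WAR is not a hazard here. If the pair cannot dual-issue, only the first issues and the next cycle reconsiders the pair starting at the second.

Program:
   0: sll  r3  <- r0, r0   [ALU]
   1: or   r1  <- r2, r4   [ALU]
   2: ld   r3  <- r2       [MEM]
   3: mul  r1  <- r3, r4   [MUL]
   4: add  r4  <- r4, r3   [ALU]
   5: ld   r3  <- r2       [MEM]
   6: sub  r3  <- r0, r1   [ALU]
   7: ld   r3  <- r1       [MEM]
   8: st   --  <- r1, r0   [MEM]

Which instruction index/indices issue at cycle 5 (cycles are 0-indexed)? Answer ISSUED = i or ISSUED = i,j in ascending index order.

#0 head=0: sll.ALU or.ALU i0/i1 dual
#1 head=2: ld.MEM i2 RAW r3
#2 head=3: mul.MUL add.ALU i3/i4 dual
#3 head=5: ld.MEM i5 WAW r3
#4 head=6: sub.ALU i6 WAW r3
#5 head=7: ld.MEM i7 no-port MEM/MEM
#6 head=8: st.MEM i8 tail

ISSUED = 7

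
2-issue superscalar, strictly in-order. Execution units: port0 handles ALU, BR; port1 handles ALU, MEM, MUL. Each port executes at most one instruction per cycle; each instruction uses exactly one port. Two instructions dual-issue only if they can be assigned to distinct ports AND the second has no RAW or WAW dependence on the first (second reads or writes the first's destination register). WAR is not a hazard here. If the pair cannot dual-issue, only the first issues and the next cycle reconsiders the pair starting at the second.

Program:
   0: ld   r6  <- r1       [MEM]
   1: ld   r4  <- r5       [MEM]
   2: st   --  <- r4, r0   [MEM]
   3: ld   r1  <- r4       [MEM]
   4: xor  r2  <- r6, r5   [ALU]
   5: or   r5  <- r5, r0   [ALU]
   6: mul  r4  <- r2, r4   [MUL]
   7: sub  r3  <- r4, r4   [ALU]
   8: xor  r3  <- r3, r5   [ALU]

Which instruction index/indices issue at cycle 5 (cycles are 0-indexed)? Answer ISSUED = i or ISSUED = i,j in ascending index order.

ISSUED = 7

#0 head=0: ld.MEM i0 no-port MEM/MEM
#1 head=1: ld.MEM i1 no-port MEM/MEM
#2 head=2: st.MEM i2 no-port MEM/MEM
#3 head=3: ld.MEM;xor.ALU i3+i4 pair
#4 head=5: or.ALU;mul.MUL i5+i6 pair
#5 head=7: sub.ALU i7 RAW+WAW r3
#6 head=8: xor.ALU i8 tail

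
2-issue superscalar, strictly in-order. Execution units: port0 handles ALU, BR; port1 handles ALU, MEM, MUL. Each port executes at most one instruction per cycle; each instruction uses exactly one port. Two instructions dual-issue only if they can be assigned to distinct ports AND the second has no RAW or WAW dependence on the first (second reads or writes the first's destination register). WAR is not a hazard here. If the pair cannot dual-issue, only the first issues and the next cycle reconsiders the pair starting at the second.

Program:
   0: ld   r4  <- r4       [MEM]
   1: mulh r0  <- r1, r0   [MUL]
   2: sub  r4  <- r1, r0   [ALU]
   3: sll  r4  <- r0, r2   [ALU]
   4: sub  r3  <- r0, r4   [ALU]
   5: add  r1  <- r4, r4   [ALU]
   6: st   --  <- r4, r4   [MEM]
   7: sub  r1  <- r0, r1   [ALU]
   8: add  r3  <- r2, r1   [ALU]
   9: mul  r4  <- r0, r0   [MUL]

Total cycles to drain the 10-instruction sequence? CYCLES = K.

CYCLES = 7

c0: i0 ld  no-port MEM/MUL
c1: i1 mulh  RAW r0
c2: i2 sub  WAW r4
c3: i3 sll  RAW r4
c4: i4&i5 sub;add  pair
c5: i6&i7 st;sub  pair
c6: i8&i9 add;mul  pair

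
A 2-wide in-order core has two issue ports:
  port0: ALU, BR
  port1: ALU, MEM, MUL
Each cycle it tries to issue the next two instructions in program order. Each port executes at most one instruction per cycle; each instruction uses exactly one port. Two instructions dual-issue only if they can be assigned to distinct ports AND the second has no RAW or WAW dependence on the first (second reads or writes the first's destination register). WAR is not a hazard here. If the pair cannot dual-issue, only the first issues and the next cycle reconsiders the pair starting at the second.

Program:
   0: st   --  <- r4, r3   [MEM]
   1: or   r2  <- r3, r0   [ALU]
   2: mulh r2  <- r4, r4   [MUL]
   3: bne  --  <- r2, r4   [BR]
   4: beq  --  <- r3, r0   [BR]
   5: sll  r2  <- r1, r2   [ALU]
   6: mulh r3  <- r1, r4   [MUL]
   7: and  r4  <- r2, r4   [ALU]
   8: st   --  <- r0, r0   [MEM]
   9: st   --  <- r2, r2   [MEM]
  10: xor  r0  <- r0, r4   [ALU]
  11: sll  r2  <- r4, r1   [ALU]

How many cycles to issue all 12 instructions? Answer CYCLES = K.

#0 head=0: st.MEM or.ALU i0,i1 2-wide
#1 head=2: mulh.MUL i2 RAW r2
#2 head=3: bne.BR i3 no-port BR/BR
#3 head=4: beq.BR sll.ALU i4,i5 2-wide
#4 head=6: mulh.MUL and.ALU i6,i7 2-wide
#5 head=8: st.MEM i8 no-port MEM/MEM
#6 head=9: st.MEM xor.ALU i9,i10 2-wide
#7 head=11: sll.ALU i11 tail

CYCLES = 8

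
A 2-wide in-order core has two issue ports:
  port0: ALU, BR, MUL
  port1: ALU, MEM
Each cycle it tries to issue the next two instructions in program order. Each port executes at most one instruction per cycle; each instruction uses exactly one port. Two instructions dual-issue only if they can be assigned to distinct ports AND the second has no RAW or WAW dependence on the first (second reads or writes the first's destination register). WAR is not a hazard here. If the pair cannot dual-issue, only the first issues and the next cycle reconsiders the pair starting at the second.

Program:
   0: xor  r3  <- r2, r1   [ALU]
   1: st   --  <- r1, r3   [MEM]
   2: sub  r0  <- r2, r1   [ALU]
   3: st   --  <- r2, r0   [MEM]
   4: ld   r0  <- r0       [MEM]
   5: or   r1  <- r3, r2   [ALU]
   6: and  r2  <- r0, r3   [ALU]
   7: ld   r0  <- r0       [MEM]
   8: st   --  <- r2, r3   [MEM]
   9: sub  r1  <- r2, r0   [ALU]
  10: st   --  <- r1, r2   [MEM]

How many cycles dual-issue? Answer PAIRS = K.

t=0 i0:xor ; RAW r3
t=1 i1&i2:st;sub ; dual
t=2 i3:st ; no-port MEM/MEM
t=3 i4&i5:ld;or ; dual
t=4 i6&i7:and;ld ; dual
t=5 i8&i9:st;sub ; dual
t=6 i10:st ; tail

PAIRS = 4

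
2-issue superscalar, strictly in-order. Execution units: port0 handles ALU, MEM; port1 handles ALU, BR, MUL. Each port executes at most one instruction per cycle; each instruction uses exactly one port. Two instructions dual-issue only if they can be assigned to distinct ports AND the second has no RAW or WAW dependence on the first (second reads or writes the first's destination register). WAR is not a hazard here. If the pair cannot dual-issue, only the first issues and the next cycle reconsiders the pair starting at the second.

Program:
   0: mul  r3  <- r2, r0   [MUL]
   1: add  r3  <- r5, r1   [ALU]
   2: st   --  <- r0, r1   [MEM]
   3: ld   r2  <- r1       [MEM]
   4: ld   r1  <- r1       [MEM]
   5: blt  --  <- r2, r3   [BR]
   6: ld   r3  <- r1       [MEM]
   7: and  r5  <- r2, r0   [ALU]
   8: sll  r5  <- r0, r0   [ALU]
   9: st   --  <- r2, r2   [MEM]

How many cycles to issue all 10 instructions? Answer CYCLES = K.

t=0 i0:mul ; WAW r3
t=1 i1,i2:add st ; pair
t=2 i3:ld ; no-port MEM/MEM
t=3 i4,i5:ld blt ; pair
t=4 i6,i7:ld and ; pair
t=5 i8,i9:sll st ; pair

CYCLES = 6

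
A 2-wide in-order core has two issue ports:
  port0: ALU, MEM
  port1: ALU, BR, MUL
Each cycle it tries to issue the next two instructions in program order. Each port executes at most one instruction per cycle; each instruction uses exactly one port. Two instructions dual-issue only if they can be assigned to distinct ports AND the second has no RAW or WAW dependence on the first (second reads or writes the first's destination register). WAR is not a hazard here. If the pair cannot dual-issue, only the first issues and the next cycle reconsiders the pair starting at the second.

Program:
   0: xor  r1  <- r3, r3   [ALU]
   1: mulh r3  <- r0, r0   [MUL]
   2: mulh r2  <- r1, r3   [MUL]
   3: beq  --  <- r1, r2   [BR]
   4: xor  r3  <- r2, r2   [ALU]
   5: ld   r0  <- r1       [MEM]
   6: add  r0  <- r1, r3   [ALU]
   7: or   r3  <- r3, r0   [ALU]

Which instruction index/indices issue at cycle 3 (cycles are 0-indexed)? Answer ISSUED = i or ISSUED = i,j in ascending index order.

ISSUED = 5

c0: i0+i1 xor.ALU mulh.MUL  dual
c1: i2 mulh.MUL  no-port MUL/BR
c2: i3+i4 beq.BR xor.ALU  dual
c3: i5 ld.MEM  WAW r0
c4: i6 add.ALU  RAW r0
c5: i7 or.ALU  tail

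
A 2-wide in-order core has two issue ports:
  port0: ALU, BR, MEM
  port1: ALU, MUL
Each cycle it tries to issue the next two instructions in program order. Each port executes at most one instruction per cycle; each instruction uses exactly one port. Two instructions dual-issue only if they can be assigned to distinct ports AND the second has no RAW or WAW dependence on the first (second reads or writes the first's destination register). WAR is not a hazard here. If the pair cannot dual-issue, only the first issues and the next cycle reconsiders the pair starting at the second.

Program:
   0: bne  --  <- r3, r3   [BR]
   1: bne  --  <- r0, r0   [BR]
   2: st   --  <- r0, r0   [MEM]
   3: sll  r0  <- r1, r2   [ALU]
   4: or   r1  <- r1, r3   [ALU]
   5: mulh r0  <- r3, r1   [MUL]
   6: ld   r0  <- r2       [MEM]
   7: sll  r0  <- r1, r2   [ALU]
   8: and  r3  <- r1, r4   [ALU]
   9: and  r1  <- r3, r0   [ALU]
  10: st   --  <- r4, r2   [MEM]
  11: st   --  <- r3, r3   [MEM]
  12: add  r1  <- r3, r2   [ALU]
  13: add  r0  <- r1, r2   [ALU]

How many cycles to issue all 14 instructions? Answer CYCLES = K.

[0] i0  bne  -- no-port BR/BR
[1] i1  bne  -- no-port BR/MEM
[2] i2,i3  st sll  -- pair
[3] i4  or  -- RAW r1
[4] i5  mulh  -- WAW r0
[5] i6  ld  -- WAW r0
[6] i7,i8  sll and  -- pair
[7] i9,i10  and st  -- pair
[8] i11,i12  st add  -- pair
[9] i13  add  -- tail

CYCLES = 10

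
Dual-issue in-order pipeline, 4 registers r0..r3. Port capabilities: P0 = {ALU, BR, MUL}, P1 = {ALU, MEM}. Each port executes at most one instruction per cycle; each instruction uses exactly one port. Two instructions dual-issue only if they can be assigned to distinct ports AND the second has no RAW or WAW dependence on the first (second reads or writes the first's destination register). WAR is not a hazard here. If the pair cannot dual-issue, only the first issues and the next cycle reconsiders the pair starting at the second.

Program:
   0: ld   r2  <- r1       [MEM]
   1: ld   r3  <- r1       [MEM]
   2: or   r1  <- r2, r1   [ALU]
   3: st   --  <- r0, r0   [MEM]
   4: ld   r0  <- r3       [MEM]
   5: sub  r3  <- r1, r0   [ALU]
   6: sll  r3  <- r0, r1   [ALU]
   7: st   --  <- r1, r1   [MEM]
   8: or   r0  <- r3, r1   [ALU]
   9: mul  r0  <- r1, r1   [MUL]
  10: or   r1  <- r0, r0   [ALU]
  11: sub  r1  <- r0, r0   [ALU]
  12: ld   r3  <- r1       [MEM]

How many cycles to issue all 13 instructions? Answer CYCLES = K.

t=0 i0:ld.MEM ; no-port MEM/MEM
t=1 i1/i2:ld.MEM/or.ALU ; 2-wide
t=2 i3:st.MEM ; no-port MEM/MEM
t=3 i4:ld.MEM ; RAW r0
t=4 i5:sub.ALU ; WAW r3
t=5 i6/i7:sll.ALU/st.MEM ; 2-wide
t=6 i8:or.ALU ; WAW r0
t=7 i9:mul.MUL ; RAW r0
t=8 i10:or.ALU ; WAW r1
t=9 i11:sub.ALU ; RAW r1
t=10 i12:ld.MEM ; tail

CYCLES = 11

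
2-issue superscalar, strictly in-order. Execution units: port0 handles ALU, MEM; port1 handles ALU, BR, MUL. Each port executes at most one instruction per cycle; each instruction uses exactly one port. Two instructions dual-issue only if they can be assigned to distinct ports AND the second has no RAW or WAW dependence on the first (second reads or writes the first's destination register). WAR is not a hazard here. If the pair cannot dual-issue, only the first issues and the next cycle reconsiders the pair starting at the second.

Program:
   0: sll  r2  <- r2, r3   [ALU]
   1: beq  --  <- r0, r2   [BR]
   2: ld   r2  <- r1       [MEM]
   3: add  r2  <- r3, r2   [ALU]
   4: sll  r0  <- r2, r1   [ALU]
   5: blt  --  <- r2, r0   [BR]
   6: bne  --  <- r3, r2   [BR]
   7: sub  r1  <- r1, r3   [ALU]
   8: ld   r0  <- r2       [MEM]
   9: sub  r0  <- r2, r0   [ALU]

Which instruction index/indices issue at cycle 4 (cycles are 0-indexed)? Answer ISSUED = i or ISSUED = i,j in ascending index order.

ISSUED = 5

  cy0 -> i0 (sll.ALU) RAW r2
  cy1 -> i1+i2 (beq.BR;ld.MEM) pair
  cy2 -> i3 (add.ALU) RAW r2
  cy3 -> i4 (sll.ALU) RAW r0
  cy4 -> i5 (blt.BR) no-port BR/BR
  cy5 -> i6+i7 (bne.BR;sub.ALU) pair
  cy6 -> i8 (ld.MEM) RAW+WAW r0
  cy7 -> i9 (sub.ALU) tail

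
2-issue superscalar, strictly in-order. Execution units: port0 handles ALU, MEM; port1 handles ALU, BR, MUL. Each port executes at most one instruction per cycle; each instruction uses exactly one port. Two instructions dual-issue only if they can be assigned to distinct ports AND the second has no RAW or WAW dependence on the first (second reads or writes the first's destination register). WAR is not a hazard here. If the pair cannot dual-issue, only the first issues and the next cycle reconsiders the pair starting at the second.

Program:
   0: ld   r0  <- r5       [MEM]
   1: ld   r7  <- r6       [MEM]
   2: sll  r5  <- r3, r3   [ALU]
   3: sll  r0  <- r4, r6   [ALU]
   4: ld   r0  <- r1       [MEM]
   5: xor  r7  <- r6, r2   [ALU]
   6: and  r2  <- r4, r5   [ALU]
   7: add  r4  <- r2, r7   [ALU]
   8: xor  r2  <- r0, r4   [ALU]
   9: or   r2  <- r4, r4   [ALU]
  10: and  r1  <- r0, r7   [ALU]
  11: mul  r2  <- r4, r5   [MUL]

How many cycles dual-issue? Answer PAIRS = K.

PAIRS = 3

#0 head=0: ld.MEM i0 no-port MEM/MEM
#1 head=1: ld.MEM/sll.ALU i1/i2 2-wide
#2 head=3: sll.ALU i3 WAW r0
#3 head=4: ld.MEM/xor.ALU i4/i5 2-wide
#4 head=6: and.ALU i6 RAW r2
#5 head=7: add.ALU i7 RAW r4
#6 head=8: xor.ALU i8 WAW r2
#7 head=9: or.ALU/and.ALU i9/i10 2-wide
#8 head=11: mul.MUL i11 tail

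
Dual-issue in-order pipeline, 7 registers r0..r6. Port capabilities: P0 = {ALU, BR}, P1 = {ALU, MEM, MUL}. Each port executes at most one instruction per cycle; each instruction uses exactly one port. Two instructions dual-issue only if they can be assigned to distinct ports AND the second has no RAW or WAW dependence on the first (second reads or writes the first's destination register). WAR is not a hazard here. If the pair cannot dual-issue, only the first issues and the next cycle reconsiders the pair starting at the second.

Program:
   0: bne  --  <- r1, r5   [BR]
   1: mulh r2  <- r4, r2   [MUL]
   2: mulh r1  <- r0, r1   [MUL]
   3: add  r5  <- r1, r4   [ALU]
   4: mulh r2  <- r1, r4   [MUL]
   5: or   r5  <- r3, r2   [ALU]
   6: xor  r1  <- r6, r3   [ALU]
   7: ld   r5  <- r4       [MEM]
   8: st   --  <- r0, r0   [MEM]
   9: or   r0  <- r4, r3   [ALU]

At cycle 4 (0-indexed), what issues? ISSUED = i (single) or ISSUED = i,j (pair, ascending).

ISSUED = 7

t=0 i0+i1:bne mulh ; 2-wide
t=1 i2:mulh ; RAW r1
t=2 i3+i4:add mulh ; 2-wide
t=3 i5+i6:or xor ; 2-wide
t=4 i7:ld ; no-port MEM/MEM
t=5 i8+i9:st or ; 2-wide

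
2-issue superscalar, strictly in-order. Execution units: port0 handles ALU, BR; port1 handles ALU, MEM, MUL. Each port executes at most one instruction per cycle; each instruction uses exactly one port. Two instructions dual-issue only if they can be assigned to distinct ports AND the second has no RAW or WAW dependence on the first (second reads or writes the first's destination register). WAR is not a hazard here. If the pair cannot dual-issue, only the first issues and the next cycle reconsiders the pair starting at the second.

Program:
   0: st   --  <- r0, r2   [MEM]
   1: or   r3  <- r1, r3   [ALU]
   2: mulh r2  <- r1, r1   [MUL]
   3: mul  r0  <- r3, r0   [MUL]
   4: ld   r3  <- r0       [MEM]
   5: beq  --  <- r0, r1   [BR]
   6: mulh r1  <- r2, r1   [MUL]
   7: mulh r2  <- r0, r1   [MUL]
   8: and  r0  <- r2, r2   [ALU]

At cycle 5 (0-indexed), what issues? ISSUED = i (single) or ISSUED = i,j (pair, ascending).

ISSUED = 7

#0 head=0: st+or i0&i1 2-wide
#1 head=2: mulh i2 no-port MUL/MUL
#2 head=3: mul i3 no-port MUL/MEM
#3 head=4: ld+beq i4&i5 2-wide
#4 head=6: mulh i6 no-port MUL/MUL
#5 head=7: mulh i7 RAW r2
#6 head=8: and i8 tail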